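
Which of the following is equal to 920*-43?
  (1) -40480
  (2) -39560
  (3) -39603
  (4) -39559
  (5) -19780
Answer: 2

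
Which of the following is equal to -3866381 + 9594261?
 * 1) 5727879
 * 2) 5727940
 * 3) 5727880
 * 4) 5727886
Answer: 3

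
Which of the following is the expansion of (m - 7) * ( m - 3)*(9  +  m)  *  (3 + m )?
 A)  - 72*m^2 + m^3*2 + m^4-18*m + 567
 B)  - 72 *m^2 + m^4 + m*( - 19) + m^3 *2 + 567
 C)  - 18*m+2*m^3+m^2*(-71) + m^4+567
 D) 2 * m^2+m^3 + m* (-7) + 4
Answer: A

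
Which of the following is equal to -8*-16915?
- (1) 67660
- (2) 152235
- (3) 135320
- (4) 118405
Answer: 3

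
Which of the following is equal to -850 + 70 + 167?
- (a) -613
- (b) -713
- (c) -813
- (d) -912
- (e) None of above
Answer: a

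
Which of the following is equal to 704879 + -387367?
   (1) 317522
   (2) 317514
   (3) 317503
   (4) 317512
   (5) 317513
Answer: 4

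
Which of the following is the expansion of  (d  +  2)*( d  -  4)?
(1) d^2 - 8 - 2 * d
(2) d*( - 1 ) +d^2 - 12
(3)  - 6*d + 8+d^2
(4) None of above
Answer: 1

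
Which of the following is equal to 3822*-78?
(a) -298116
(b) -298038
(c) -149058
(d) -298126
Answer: a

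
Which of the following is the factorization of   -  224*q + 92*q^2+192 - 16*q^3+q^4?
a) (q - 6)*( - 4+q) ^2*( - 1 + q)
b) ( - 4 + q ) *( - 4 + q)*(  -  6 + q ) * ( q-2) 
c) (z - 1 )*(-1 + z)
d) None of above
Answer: b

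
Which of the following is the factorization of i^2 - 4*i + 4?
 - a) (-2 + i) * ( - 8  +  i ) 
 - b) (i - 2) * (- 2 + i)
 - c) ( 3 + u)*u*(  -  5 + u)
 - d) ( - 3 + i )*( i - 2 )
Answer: b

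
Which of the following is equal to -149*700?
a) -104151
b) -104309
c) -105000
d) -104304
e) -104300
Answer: e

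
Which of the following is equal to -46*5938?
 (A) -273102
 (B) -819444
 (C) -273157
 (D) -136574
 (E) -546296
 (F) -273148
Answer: F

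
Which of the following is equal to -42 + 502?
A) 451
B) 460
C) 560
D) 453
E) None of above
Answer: B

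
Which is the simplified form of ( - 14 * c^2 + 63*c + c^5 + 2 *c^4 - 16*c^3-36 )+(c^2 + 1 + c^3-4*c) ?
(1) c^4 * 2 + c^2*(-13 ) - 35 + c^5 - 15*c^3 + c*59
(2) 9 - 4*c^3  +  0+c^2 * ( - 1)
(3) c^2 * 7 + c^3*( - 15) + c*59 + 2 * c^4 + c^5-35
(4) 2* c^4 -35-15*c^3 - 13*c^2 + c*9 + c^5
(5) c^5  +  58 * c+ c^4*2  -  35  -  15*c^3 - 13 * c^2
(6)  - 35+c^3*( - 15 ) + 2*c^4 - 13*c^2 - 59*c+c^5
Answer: 1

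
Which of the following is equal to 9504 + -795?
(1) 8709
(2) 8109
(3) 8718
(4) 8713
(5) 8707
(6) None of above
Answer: 1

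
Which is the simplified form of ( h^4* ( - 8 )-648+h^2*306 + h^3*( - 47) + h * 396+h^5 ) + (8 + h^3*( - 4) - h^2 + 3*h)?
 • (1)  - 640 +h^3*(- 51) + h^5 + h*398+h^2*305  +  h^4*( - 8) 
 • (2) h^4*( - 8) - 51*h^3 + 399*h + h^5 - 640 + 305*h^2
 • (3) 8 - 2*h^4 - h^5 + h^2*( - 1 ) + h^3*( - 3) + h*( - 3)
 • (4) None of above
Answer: 2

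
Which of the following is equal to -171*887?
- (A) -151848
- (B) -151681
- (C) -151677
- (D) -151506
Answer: C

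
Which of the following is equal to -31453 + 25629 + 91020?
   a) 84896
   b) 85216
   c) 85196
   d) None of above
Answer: c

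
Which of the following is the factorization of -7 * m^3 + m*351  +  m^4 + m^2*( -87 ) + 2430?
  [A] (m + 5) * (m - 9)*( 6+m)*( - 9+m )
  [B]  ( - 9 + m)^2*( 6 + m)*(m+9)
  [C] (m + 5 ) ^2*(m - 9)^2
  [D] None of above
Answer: A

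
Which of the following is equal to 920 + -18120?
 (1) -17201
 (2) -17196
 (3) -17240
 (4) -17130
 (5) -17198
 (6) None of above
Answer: 6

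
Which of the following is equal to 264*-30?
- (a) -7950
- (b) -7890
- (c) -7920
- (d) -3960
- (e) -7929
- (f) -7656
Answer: c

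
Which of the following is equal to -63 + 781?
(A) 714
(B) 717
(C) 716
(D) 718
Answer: D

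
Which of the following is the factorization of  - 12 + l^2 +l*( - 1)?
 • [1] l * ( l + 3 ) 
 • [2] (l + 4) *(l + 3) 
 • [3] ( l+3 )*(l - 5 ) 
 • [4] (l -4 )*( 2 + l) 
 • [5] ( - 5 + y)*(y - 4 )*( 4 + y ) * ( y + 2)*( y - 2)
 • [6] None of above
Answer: 6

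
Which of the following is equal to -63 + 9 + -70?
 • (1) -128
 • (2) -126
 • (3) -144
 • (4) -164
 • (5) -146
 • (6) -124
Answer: 6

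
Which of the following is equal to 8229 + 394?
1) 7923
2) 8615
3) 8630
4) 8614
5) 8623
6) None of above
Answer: 5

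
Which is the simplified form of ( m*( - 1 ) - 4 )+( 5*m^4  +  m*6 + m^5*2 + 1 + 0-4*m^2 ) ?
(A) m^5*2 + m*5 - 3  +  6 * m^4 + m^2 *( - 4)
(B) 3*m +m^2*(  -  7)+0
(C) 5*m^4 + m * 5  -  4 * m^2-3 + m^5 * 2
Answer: C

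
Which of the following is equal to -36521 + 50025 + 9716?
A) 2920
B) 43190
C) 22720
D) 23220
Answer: D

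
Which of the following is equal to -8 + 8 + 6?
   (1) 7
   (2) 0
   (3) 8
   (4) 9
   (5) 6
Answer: 5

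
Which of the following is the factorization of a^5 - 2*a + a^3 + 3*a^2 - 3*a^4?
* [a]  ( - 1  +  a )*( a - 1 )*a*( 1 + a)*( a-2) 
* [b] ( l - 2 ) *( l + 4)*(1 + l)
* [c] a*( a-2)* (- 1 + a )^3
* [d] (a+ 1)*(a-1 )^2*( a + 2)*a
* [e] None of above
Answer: a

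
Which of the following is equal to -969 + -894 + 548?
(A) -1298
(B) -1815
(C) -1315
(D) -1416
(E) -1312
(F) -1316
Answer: C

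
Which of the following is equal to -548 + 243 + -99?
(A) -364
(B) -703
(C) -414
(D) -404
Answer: D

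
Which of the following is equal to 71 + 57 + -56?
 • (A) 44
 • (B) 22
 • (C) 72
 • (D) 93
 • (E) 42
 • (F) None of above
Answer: C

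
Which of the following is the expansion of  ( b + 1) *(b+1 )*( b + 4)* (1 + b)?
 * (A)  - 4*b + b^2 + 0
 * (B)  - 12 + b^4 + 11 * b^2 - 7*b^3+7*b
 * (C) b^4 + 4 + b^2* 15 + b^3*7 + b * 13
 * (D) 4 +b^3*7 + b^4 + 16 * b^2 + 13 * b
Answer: C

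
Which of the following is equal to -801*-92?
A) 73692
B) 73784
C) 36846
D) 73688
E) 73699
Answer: A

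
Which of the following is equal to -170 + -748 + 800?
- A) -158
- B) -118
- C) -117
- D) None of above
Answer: B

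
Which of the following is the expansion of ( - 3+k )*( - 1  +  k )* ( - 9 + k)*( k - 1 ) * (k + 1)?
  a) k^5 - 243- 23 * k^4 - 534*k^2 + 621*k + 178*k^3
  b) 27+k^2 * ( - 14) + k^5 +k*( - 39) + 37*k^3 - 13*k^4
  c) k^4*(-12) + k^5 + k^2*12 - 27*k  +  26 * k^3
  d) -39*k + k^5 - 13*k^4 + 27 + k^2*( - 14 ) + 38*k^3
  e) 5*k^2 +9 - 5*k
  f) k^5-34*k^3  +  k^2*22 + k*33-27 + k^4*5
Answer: d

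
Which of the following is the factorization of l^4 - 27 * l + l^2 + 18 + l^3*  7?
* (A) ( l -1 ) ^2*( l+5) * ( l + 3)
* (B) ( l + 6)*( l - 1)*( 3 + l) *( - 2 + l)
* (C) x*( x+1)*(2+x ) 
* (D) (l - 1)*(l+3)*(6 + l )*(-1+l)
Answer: D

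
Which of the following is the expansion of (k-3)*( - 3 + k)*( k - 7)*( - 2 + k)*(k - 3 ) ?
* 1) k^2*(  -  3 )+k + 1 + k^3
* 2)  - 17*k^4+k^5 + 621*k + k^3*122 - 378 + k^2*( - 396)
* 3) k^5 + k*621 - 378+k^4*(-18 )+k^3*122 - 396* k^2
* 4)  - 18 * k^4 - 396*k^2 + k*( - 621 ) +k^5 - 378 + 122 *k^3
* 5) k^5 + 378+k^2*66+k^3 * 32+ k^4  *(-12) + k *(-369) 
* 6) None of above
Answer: 3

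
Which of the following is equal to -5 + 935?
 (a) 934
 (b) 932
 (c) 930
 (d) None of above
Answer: c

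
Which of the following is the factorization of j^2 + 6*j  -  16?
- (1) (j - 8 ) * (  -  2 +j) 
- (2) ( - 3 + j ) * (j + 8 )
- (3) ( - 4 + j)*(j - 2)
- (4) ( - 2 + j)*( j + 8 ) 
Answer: 4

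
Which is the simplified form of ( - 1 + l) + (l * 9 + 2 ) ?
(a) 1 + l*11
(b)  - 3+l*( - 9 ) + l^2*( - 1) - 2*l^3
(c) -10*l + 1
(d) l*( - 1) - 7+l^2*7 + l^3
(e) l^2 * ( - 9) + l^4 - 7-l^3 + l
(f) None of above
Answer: f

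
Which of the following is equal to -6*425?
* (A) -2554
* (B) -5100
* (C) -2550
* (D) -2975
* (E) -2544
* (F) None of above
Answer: C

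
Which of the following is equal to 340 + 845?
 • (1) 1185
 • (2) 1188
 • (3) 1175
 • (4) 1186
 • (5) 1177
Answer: 1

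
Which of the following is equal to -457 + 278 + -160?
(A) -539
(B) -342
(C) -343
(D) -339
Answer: D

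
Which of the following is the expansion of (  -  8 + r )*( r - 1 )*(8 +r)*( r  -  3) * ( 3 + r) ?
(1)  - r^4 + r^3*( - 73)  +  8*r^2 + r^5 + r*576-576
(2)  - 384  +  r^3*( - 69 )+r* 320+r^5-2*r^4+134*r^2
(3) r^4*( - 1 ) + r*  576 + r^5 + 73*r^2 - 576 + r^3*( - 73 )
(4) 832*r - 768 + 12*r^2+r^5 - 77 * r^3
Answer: 3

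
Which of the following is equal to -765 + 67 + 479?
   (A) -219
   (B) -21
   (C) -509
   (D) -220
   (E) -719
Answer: A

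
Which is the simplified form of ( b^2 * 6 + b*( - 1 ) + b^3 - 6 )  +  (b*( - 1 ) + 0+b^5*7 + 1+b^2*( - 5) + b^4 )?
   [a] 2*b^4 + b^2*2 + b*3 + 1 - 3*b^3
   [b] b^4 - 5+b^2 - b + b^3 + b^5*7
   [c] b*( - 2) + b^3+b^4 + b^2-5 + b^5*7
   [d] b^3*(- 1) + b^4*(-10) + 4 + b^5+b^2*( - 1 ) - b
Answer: c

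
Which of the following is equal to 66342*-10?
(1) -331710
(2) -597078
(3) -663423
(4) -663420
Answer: 4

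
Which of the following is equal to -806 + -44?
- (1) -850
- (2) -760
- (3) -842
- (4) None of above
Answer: 1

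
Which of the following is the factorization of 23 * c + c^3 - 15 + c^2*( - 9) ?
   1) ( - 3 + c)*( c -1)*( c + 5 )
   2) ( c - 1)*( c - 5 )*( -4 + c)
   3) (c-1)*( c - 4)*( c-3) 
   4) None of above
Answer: 4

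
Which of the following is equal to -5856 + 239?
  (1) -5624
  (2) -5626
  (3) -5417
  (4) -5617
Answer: 4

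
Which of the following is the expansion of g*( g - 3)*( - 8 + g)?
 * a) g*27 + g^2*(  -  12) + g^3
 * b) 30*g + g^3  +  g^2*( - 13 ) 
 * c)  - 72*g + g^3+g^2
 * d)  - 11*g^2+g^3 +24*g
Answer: d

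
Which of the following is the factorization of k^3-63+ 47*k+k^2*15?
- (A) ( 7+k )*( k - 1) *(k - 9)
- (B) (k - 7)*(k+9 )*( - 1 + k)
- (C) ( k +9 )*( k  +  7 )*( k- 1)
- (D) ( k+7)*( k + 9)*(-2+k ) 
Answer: C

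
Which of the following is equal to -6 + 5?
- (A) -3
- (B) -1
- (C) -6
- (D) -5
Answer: B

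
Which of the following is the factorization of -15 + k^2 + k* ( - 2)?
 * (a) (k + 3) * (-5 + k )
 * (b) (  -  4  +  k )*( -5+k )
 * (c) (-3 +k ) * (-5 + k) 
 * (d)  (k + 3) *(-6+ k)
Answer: a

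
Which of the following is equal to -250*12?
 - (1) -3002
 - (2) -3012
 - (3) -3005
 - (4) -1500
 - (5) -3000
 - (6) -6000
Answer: 5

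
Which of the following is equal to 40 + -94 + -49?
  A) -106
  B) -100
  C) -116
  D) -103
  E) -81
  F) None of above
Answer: D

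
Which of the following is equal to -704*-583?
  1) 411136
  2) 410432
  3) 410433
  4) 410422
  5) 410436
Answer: 2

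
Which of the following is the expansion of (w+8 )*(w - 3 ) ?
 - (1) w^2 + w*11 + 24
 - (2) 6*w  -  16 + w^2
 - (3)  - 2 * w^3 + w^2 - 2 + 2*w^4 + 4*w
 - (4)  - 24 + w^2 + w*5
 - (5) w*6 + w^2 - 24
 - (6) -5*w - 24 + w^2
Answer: 4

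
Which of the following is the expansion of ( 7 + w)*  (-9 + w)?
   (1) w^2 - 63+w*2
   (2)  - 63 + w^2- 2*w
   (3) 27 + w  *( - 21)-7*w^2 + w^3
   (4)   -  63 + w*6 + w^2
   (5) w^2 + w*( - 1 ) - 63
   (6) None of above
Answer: 2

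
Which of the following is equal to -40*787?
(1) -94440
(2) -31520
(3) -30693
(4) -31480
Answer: 4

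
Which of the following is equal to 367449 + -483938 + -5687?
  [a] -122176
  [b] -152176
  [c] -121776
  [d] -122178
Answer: a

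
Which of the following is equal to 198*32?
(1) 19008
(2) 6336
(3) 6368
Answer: 2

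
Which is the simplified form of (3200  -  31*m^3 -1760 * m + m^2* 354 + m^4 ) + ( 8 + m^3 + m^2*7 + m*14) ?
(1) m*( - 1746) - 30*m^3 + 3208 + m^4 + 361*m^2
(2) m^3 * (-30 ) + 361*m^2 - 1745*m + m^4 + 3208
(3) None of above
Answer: 1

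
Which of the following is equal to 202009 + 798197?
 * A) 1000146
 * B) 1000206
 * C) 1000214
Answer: B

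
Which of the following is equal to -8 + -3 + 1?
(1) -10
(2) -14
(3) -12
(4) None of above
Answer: 1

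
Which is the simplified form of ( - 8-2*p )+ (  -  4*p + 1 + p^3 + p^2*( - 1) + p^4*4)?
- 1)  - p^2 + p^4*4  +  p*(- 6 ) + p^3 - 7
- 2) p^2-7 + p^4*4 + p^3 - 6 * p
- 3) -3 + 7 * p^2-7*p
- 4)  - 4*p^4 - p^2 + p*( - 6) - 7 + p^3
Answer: 1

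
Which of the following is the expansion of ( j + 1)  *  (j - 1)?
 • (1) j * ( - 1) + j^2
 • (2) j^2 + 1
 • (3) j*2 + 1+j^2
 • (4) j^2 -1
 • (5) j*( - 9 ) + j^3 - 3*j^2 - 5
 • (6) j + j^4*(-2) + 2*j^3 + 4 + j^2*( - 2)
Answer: 4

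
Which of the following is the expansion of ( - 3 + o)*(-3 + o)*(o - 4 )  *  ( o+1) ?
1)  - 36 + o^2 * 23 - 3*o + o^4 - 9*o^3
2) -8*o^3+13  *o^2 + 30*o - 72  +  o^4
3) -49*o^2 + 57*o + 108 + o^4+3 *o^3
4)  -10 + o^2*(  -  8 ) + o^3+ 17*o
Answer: 1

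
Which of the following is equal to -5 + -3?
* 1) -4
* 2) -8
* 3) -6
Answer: 2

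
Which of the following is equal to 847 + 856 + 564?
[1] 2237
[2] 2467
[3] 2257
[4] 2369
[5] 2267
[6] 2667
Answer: 5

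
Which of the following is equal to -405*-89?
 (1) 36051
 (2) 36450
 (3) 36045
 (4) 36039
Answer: 3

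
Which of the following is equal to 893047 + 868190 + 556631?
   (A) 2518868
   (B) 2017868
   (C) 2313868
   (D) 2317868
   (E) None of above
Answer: D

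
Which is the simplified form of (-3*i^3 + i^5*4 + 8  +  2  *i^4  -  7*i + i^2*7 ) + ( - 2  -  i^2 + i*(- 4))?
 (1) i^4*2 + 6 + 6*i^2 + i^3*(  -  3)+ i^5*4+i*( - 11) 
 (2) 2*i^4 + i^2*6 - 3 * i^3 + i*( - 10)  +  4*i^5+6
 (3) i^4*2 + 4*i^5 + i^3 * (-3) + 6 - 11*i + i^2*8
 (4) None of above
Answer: 1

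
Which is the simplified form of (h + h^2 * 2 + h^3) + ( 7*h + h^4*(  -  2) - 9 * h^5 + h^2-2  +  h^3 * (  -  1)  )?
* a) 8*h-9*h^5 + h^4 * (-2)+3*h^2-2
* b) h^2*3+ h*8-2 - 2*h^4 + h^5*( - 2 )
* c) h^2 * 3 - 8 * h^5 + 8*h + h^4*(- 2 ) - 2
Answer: a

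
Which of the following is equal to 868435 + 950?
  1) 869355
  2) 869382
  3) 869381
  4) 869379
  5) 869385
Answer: 5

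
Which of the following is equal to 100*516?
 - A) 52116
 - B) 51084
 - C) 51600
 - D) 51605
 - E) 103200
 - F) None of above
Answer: C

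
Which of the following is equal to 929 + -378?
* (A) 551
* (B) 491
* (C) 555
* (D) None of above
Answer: A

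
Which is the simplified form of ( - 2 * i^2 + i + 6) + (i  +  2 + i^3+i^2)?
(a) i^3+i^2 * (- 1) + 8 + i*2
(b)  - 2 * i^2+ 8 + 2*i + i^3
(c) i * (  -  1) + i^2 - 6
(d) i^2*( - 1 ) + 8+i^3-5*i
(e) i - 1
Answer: a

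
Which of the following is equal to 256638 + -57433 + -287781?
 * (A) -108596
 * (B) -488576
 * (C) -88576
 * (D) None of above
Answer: C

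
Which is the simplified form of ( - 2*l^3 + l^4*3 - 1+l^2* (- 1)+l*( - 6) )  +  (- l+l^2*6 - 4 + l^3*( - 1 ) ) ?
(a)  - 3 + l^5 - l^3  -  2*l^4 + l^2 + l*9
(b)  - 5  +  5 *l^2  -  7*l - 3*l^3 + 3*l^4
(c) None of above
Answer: b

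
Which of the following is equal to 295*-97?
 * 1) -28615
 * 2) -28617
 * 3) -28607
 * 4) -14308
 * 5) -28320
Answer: 1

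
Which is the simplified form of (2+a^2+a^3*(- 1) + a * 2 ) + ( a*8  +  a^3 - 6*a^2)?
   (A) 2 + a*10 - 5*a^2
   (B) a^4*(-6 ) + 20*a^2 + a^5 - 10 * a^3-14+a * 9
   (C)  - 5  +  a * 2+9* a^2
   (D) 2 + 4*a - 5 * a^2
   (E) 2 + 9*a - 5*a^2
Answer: A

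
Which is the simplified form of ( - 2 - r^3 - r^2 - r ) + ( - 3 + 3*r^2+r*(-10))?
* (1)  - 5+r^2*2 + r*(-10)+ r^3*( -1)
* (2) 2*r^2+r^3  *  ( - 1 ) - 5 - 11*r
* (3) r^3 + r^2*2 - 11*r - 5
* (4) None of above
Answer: 2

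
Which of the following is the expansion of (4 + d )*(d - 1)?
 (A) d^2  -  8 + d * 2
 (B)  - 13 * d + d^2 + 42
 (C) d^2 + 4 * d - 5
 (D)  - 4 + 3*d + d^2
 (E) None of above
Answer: D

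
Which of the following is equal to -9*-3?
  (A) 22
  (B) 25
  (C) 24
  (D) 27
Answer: D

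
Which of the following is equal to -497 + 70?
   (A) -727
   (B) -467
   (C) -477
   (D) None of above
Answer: D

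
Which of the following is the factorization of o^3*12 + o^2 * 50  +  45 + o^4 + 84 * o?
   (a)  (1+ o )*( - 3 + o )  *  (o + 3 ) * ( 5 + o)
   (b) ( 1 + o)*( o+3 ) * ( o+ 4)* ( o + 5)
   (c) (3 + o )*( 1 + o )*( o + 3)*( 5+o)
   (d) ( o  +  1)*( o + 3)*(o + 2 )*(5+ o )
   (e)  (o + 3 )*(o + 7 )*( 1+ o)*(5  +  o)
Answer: c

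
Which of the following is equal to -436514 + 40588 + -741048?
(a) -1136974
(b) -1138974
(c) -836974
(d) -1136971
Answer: a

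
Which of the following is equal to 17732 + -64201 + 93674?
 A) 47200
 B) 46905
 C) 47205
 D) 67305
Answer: C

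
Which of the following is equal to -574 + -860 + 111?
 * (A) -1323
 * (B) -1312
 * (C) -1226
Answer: A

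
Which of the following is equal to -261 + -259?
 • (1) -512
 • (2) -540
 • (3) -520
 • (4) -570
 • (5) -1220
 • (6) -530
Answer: 3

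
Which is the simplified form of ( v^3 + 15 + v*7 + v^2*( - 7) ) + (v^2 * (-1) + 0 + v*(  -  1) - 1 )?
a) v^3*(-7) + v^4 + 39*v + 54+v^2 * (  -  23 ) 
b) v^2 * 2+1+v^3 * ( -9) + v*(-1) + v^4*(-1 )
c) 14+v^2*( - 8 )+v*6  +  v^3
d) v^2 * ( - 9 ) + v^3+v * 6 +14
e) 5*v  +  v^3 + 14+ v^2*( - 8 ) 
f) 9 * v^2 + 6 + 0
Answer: c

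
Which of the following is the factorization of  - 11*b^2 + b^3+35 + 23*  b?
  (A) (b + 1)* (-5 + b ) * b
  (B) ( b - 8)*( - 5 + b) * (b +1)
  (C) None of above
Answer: C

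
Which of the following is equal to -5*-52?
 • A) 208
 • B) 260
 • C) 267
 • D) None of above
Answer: B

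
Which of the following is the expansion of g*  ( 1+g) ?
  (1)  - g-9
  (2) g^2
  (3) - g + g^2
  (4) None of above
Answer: 4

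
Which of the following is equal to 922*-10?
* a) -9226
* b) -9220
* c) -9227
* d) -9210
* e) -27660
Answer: b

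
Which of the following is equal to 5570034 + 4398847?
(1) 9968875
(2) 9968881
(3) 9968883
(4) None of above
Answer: 2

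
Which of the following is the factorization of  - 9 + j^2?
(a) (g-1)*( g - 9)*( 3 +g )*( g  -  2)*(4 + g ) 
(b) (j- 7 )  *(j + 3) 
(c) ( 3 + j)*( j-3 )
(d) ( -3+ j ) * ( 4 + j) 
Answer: c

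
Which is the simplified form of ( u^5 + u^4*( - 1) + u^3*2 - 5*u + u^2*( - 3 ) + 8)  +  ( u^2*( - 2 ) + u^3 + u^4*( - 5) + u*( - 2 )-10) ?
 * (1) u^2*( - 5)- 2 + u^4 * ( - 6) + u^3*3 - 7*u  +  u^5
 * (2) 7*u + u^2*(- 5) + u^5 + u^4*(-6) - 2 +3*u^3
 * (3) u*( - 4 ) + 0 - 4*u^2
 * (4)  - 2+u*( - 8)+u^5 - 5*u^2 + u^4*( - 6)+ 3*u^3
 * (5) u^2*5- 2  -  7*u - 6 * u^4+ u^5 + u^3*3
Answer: 1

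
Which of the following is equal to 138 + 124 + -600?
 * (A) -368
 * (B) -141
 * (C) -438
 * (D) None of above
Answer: D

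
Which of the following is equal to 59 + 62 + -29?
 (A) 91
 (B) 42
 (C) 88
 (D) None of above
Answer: D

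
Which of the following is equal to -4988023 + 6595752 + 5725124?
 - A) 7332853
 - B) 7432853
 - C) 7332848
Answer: A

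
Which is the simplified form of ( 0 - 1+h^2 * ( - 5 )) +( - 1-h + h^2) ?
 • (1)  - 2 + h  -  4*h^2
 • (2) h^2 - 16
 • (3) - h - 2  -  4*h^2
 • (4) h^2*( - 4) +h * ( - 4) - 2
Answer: 3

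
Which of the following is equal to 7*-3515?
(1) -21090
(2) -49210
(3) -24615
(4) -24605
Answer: 4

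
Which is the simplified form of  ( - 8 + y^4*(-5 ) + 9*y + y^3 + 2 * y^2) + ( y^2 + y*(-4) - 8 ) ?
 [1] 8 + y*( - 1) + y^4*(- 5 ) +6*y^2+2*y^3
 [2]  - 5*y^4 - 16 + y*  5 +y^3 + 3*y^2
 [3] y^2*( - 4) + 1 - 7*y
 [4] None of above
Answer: 2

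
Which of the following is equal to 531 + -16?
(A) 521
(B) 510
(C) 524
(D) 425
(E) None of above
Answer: E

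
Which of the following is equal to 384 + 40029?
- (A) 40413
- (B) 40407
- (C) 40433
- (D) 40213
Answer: A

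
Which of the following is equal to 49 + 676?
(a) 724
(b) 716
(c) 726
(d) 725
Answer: d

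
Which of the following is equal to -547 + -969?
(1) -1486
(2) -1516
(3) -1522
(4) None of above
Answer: 2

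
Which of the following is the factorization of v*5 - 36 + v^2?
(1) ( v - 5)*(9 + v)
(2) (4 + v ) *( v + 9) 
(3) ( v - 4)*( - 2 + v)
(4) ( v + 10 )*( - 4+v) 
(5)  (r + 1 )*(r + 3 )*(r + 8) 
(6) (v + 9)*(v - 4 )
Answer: 6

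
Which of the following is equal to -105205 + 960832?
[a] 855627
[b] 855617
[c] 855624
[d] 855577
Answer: a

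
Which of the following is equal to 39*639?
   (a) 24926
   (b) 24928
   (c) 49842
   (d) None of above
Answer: d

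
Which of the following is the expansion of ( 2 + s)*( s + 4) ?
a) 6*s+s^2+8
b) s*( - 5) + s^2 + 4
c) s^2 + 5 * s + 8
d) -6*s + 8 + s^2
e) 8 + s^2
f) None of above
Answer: a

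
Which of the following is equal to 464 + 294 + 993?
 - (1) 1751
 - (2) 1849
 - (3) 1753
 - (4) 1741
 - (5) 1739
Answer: 1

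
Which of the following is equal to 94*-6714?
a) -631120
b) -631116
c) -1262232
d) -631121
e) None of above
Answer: b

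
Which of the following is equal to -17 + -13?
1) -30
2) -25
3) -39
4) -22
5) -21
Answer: 1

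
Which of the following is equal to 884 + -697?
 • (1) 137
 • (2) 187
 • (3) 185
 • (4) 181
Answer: 2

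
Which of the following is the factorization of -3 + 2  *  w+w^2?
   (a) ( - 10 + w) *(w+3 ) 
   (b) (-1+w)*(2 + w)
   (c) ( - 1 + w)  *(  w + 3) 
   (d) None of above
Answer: c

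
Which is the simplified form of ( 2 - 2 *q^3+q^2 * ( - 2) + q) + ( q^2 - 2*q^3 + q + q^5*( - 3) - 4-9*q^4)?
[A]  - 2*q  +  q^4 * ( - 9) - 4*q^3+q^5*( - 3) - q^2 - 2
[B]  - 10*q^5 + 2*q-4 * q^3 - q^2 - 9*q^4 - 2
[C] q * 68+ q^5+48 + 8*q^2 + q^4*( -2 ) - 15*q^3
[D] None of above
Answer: D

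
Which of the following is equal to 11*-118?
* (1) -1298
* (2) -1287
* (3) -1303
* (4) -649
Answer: 1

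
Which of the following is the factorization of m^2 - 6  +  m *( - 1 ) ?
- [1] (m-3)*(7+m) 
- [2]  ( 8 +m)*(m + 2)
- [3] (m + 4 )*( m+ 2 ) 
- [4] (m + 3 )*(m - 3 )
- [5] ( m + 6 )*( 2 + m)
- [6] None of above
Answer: 6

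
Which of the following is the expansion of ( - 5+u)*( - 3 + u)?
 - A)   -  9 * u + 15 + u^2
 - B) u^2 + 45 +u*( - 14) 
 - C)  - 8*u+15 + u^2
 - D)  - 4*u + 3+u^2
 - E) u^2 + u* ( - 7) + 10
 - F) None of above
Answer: C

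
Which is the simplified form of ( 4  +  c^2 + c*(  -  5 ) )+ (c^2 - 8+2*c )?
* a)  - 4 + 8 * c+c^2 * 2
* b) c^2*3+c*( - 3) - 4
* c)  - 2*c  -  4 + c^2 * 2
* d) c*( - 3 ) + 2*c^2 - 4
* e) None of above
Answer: d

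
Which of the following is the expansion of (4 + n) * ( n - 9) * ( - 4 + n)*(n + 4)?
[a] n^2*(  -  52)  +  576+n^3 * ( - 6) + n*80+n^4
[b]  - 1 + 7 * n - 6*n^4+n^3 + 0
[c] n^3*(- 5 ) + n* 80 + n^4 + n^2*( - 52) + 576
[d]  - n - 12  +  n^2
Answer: c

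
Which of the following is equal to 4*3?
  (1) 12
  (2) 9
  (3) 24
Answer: 1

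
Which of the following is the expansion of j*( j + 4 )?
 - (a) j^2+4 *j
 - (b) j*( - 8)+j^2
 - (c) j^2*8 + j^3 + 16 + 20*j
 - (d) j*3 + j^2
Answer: a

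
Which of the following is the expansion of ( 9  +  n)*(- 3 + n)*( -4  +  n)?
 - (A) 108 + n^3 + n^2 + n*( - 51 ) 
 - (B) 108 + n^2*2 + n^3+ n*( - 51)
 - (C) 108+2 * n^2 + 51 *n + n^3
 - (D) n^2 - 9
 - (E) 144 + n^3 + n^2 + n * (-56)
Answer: B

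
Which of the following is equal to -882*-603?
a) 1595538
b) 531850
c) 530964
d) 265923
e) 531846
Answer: e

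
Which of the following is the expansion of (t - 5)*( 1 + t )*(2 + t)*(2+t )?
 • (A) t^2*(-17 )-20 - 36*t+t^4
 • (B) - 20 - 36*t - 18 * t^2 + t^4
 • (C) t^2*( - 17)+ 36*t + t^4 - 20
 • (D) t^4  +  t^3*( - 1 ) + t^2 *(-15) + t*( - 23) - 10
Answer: A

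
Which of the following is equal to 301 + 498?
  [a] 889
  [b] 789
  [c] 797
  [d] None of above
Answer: d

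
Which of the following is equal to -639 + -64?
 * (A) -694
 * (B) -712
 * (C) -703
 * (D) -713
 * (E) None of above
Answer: C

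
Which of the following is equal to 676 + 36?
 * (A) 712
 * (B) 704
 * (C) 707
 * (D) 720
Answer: A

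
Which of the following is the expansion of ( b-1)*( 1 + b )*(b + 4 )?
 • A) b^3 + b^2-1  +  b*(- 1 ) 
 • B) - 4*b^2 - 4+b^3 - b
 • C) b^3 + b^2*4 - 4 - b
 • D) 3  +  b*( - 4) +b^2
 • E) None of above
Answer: C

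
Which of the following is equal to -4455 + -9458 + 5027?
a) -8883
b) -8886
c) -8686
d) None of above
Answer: b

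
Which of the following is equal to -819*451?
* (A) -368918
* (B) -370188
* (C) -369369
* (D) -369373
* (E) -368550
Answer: C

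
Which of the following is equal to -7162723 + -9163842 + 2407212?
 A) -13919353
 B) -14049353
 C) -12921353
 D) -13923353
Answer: A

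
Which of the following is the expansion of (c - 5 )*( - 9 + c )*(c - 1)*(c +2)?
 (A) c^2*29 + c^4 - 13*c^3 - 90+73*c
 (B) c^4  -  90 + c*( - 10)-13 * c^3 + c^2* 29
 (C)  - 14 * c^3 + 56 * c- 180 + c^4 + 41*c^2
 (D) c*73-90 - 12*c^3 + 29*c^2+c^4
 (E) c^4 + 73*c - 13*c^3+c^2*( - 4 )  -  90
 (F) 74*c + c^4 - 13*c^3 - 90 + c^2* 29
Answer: A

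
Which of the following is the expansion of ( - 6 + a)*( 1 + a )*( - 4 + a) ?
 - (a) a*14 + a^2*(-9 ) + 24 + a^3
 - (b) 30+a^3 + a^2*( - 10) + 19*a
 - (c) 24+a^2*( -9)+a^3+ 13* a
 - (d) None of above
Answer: a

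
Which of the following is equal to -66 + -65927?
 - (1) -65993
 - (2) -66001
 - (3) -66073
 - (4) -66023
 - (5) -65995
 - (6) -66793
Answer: 1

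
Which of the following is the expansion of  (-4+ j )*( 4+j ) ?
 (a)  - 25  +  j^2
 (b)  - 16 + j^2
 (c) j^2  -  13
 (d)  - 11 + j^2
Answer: b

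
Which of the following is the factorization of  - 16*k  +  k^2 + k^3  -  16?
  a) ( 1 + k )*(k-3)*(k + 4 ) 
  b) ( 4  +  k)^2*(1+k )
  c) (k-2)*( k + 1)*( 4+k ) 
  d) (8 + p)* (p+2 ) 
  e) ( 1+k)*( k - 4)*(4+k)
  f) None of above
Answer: e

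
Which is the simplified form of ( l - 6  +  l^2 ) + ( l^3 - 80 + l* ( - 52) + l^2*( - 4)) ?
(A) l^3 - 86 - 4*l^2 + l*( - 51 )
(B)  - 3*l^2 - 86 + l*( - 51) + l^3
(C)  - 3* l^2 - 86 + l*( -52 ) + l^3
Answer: B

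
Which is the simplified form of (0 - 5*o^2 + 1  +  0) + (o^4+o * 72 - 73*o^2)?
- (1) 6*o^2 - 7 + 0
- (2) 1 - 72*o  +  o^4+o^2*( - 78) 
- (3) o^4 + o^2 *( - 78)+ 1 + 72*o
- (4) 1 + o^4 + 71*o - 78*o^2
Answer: 3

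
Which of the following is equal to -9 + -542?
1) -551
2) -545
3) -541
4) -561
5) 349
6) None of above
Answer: 1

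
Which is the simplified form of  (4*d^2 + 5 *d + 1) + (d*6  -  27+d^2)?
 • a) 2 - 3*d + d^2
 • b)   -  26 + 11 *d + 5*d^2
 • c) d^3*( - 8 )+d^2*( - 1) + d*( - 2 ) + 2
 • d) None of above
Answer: b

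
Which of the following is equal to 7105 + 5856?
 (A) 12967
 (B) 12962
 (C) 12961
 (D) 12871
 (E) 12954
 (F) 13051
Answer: C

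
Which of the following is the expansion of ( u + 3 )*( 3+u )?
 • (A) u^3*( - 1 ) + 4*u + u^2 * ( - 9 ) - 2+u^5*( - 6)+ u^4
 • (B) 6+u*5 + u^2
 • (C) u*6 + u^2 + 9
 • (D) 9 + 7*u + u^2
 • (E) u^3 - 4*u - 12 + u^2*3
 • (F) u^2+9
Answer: C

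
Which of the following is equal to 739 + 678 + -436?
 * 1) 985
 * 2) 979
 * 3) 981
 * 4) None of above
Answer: 3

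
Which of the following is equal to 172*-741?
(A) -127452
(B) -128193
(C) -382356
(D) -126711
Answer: A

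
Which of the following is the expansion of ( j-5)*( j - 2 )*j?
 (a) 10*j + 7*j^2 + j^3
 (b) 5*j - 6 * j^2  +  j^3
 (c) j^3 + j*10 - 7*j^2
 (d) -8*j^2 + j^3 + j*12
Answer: c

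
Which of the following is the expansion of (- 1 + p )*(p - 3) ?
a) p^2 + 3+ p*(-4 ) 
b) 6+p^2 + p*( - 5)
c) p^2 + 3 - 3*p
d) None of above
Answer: a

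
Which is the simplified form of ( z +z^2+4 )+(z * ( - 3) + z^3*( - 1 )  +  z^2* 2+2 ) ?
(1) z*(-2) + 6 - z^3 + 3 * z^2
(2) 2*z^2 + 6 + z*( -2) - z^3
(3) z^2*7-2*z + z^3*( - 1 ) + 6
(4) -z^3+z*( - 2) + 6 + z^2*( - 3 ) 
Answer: 1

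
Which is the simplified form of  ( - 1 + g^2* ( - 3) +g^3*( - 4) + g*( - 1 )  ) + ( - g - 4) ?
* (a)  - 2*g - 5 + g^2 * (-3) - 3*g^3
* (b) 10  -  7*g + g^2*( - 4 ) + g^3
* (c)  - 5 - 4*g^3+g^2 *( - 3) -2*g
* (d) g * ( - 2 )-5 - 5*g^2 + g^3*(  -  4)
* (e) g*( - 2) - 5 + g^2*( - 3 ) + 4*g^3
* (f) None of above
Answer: c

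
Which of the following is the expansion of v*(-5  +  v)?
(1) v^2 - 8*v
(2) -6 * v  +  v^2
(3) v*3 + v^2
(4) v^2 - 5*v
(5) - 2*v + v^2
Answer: 4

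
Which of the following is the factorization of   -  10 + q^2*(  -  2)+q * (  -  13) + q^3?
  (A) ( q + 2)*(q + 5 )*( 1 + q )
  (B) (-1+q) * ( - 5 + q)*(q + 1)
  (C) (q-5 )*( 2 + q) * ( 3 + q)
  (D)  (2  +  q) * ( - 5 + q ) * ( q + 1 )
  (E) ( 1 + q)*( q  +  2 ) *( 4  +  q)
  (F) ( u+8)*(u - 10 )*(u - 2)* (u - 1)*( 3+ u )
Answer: D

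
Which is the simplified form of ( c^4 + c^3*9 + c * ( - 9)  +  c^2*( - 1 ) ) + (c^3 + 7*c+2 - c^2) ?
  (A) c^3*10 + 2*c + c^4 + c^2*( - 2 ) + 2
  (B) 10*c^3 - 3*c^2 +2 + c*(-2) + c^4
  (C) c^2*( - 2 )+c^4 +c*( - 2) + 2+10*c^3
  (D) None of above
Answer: C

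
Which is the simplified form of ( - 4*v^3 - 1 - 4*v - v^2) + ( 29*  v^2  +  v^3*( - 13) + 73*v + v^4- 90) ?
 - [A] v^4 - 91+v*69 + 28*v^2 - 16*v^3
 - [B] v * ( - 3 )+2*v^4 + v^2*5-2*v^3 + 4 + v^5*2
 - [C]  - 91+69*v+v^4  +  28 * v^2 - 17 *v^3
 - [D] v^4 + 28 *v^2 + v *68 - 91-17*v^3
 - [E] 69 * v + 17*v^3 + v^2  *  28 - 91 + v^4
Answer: C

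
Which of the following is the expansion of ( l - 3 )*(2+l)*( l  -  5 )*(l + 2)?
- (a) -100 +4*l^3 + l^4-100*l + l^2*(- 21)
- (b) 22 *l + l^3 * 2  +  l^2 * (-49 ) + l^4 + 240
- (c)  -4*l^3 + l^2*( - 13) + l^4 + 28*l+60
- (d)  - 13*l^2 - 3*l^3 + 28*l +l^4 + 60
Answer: c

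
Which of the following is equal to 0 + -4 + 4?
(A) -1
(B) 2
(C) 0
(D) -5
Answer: C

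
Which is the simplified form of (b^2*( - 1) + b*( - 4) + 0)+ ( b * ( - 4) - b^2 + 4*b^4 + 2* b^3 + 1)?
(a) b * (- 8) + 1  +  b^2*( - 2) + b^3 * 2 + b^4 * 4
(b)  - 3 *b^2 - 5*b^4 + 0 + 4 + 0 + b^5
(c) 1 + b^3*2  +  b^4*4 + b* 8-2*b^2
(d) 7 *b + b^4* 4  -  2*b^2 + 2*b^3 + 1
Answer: a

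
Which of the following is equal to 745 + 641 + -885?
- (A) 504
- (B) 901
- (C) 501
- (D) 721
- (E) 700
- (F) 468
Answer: C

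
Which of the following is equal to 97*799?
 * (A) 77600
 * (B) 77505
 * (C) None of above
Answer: C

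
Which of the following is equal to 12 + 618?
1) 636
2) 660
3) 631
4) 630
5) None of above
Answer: 4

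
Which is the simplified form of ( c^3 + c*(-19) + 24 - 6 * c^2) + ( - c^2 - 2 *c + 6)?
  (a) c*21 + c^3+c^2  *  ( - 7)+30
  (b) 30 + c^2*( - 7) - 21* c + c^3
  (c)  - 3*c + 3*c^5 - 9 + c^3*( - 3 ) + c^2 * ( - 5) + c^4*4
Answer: b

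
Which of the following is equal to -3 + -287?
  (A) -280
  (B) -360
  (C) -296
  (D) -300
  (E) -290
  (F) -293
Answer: E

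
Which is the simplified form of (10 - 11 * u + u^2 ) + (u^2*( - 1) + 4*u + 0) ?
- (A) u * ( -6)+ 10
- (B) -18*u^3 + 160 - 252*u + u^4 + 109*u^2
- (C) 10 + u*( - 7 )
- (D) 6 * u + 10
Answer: C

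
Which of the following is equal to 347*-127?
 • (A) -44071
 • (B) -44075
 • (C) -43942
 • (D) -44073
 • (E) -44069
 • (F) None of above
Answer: E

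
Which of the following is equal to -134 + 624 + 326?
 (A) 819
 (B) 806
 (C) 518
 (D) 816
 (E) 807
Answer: D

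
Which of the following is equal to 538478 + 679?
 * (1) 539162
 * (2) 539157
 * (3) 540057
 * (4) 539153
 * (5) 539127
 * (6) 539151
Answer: 2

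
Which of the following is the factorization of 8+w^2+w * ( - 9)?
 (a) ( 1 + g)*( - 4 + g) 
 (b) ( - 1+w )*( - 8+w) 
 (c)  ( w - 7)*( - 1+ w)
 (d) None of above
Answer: b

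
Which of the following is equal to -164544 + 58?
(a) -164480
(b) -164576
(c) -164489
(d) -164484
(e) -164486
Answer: e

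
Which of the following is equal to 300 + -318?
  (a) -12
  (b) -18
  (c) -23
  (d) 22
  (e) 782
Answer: b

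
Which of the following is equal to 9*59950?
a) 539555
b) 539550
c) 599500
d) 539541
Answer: b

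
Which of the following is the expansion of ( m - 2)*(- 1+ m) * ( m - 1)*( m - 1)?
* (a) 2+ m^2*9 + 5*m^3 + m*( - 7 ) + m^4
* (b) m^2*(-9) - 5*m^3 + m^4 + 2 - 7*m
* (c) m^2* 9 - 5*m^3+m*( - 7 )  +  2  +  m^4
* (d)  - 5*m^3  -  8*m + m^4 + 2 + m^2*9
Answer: c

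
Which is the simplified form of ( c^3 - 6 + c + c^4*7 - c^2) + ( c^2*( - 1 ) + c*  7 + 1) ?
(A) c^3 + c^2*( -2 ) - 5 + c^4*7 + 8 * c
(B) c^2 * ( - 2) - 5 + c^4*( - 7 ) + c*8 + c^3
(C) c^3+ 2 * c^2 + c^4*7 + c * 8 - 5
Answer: A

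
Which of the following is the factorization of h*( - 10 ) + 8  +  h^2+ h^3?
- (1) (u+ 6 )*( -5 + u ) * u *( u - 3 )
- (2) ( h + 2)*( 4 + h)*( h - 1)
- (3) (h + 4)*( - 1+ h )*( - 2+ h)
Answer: 3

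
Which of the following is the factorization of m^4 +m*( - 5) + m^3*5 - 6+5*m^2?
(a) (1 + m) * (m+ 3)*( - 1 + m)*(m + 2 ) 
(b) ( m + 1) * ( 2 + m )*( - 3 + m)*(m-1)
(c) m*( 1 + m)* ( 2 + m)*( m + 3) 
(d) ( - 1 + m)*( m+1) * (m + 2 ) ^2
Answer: a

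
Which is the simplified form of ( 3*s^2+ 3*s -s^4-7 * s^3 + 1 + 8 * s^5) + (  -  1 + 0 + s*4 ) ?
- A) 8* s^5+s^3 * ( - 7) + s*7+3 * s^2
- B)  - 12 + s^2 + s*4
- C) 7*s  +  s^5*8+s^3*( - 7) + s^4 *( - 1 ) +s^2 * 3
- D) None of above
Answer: C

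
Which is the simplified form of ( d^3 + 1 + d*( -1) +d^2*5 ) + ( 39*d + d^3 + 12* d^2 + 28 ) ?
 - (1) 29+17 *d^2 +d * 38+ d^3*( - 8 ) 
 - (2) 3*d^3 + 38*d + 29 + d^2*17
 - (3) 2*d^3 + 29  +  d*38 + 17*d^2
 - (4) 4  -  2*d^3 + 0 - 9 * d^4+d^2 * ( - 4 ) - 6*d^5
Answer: 3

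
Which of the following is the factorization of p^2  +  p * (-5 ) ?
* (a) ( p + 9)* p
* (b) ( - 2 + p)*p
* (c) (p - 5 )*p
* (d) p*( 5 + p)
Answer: c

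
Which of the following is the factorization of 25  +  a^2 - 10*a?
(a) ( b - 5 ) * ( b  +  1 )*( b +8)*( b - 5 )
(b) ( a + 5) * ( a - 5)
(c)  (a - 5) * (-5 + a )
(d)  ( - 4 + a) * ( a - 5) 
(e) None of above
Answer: c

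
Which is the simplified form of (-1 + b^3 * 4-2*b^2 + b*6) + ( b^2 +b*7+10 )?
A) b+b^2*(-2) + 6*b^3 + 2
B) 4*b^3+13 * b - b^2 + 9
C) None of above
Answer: B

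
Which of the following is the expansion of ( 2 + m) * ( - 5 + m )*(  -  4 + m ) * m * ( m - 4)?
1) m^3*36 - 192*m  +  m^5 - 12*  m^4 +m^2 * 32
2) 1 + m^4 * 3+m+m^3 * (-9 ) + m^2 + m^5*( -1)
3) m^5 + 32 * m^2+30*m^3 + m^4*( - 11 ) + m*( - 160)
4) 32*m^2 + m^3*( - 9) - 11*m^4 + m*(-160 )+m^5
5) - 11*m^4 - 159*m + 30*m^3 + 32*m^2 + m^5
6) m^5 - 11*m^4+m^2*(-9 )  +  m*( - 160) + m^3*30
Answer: 3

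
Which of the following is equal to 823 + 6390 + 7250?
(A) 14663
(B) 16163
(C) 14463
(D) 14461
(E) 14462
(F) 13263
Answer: C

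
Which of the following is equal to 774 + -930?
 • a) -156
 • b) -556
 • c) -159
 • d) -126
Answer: a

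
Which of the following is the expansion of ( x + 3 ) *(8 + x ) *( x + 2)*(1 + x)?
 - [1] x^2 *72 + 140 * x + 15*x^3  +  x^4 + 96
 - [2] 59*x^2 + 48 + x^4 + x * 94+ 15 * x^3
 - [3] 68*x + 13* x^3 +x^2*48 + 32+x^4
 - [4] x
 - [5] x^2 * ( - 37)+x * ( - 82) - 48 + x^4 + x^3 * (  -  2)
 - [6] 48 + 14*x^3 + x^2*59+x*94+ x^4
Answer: 6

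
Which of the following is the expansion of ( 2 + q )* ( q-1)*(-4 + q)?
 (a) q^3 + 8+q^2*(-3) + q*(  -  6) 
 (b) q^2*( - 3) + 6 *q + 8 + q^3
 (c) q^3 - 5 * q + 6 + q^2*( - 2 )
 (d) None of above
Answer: a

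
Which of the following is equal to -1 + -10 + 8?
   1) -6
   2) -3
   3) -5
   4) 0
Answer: 2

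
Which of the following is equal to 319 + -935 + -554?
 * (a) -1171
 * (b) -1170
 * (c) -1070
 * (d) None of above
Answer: b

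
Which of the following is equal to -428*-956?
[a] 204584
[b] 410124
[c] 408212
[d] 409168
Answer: d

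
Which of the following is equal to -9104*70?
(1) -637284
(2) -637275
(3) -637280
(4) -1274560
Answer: 3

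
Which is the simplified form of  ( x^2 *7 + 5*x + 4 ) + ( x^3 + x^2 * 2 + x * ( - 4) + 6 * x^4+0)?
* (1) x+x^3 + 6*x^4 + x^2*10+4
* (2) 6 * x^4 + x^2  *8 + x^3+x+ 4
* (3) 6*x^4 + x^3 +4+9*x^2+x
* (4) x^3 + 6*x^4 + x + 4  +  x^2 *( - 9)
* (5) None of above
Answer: 3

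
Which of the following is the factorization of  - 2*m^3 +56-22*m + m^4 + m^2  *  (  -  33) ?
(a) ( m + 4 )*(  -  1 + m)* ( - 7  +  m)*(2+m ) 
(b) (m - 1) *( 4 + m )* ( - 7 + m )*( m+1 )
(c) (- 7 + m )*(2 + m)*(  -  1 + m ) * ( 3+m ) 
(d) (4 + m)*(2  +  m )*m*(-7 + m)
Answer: a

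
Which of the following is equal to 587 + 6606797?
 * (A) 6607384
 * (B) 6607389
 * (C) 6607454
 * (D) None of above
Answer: A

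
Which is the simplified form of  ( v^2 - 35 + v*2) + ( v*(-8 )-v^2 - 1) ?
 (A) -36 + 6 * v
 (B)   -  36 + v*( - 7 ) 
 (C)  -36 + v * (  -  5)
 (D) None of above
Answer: D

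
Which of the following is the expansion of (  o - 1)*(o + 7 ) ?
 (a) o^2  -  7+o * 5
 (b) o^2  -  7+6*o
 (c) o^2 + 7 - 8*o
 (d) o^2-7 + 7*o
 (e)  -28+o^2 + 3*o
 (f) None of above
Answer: b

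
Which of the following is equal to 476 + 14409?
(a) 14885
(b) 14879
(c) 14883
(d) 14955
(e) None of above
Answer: a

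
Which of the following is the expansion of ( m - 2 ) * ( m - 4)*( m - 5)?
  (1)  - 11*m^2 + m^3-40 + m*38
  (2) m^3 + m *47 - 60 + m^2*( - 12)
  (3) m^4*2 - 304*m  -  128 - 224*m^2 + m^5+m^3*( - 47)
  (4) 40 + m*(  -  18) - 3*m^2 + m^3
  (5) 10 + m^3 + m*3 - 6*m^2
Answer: 1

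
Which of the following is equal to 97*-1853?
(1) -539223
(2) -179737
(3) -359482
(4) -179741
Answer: 4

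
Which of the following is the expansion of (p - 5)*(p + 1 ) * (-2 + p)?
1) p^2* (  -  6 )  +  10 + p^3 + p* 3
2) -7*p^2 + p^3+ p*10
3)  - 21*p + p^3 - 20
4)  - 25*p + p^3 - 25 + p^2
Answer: 1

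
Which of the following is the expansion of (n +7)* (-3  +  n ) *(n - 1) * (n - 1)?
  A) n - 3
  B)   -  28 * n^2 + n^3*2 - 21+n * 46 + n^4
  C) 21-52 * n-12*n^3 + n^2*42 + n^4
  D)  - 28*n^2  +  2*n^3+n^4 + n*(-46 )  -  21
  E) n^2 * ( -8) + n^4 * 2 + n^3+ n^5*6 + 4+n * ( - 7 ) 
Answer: B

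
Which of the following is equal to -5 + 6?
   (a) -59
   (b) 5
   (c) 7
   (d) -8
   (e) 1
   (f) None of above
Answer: e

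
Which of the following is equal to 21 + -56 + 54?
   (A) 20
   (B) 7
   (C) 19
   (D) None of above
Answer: C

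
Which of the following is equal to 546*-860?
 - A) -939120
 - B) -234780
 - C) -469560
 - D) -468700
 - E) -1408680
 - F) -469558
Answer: C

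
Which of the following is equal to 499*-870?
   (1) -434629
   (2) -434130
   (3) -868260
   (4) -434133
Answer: 2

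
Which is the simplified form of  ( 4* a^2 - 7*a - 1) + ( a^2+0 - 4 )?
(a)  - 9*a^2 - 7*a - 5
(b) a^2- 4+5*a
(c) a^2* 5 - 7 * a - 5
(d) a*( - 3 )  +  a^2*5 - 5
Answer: c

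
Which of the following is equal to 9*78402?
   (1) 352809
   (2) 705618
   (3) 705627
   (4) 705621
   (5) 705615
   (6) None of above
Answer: 2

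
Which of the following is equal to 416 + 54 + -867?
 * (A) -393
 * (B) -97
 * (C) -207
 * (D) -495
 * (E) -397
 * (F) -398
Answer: E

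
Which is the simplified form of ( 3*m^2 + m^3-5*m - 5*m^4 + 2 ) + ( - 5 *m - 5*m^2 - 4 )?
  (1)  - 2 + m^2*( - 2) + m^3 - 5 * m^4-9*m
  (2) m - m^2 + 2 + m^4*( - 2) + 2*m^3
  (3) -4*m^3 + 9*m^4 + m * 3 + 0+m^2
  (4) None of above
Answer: 4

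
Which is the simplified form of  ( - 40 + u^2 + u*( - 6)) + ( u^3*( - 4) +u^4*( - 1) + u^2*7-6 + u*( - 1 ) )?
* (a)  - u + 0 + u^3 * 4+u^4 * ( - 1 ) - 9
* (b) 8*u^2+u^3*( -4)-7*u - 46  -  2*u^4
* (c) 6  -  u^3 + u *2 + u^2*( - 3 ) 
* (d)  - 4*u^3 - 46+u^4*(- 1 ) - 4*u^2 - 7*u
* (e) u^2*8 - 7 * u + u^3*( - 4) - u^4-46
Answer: e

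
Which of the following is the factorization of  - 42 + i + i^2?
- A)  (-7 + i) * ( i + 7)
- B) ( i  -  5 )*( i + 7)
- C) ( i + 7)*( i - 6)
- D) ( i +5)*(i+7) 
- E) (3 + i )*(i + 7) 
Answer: C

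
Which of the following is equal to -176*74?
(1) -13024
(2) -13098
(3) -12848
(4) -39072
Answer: 1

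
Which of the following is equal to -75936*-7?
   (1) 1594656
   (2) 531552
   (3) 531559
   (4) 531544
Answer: 2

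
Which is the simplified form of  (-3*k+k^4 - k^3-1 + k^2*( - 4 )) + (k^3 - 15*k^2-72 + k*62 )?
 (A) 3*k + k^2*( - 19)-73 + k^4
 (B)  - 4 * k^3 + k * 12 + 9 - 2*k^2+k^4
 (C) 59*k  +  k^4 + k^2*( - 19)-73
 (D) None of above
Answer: C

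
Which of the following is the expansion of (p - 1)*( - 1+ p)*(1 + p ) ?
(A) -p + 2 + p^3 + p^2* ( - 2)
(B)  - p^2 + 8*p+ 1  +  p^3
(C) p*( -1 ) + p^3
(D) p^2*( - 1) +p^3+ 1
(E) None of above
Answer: E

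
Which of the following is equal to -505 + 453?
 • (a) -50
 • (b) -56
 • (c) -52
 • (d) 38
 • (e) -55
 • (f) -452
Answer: c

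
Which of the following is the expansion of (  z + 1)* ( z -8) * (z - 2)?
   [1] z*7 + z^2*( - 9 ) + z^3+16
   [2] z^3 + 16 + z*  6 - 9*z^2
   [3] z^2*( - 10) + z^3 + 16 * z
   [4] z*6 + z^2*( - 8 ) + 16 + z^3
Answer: 2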